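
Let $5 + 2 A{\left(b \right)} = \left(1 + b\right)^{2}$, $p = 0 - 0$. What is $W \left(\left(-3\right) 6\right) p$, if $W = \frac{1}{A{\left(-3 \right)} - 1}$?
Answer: $0$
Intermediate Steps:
$p = 0$ ($p = 0 + 0 = 0$)
$A{\left(b \right)} = - \frac{5}{2} + \frac{\left(1 + b\right)^{2}}{2}$
$W = - \frac{2}{3}$ ($W = \frac{1}{\left(- \frac{5}{2} + \frac{\left(1 - 3\right)^{2}}{2}\right) - 1} = \frac{1}{\left(- \frac{5}{2} + \frac{\left(-2\right)^{2}}{2}\right) - 1} = \frac{1}{\left(- \frac{5}{2} + \frac{1}{2} \cdot 4\right) - 1} = \frac{1}{\left(- \frac{5}{2} + 2\right) - 1} = \frac{1}{- \frac{1}{2} - 1} = \frac{1}{- \frac{3}{2}} = - \frac{2}{3} \approx -0.66667$)
$W \left(\left(-3\right) 6\right) p = - \frac{2 \left(\left(-3\right) 6\right)}{3} \cdot 0 = \left(- \frac{2}{3}\right) \left(-18\right) 0 = 12 \cdot 0 = 0$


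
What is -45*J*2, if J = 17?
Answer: -1530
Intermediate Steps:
-45*J*2 = -45*17*2 = -765*2 = -1530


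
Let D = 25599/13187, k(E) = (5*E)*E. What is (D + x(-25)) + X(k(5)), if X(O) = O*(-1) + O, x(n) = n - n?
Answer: 25599/13187 ≈ 1.9412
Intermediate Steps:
x(n) = 0
k(E) = 5*E²
X(O) = 0 (X(O) = -O + O = 0)
D = 25599/13187 (D = 25599*(1/13187) = 25599/13187 ≈ 1.9412)
(D + x(-25)) + X(k(5)) = (25599/13187 + 0) + 0 = 25599/13187 + 0 = 25599/13187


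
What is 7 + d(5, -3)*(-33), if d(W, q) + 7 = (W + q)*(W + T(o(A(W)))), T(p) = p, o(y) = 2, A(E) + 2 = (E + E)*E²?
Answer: -224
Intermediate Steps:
A(E) = -2 + 2*E³ (A(E) = -2 + (E + E)*E² = -2 + (2*E)*E² = -2 + 2*E³)
d(W, q) = -7 + (2 + W)*(W + q) (d(W, q) = -7 + (W + q)*(W + 2) = -7 + (W + q)*(2 + W) = -7 + (2 + W)*(W + q))
7 + d(5, -3)*(-33) = 7 + (-7 + 5² + 2*5 + 2*(-3) + 5*(-3))*(-33) = 7 + (-7 + 25 + 10 - 6 - 15)*(-33) = 7 + 7*(-33) = 7 - 231 = -224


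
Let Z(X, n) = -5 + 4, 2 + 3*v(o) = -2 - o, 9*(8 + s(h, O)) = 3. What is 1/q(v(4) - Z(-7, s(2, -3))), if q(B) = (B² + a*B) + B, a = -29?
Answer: 9/445 ≈ 0.020225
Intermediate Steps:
s(h, O) = -23/3 (s(h, O) = -8 + (⅑)*3 = -8 + ⅓ = -23/3)
v(o) = -4/3 - o/3 (v(o) = -⅔ + (-2 - o)/3 = -⅔ + (-⅔ - o/3) = -4/3 - o/3)
Z(X, n) = -1
q(B) = B² - 28*B (q(B) = (B² - 29*B) + B = B² - 28*B)
1/q(v(4) - Z(-7, s(2, -3))) = 1/(((-4/3 - ⅓*4) - 1*(-1))*(-28 + ((-4/3 - ⅓*4) - 1*(-1)))) = 1/(((-4/3 - 4/3) + 1)*(-28 + ((-4/3 - 4/3) + 1))) = 1/((-8/3 + 1)*(-28 + (-8/3 + 1))) = 1/(-5*(-28 - 5/3)/3) = 1/(-5/3*(-89/3)) = 1/(445/9) = 9/445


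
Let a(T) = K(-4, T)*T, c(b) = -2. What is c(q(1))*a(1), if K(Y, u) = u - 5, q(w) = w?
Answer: 8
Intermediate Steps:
K(Y, u) = -5 + u
a(T) = T*(-5 + T) (a(T) = (-5 + T)*T = T*(-5 + T))
c(q(1))*a(1) = -2*(-5 + 1) = -2*(-4) = 8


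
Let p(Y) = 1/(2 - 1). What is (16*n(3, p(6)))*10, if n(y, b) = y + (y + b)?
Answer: 1120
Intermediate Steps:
p(Y) = 1 (p(Y) = 1/1 = 1)
n(y, b) = b + 2*y (n(y, b) = y + (b + y) = b + 2*y)
(16*n(3, p(6)))*10 = (16*(1 + 2*3))*10 = (16*(1 + 6))*10 = (16*7)*10 = 112*10 = 1120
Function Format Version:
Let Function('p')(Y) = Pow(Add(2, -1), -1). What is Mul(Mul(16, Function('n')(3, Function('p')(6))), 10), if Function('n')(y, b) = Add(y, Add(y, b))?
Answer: 1120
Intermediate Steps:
Function('p')(Y) = 1 (Function('p')(Y) = Pow(1, -1) = 1)
Function('n')(y, b) = Add(b, Mul(2, y)) (Function('n')(y, b) = Add(y, Add(b, y)) = Add(b, Mul(2, y)))
Mul(Mul(16, Function('n')(3, Function('p')(6))), 10) = Mul(Mul(16, Add(1, Mul(2, 3))), 10) = Mul(Mul(16, Add(1, 6)), 10) = Mul(Mul(16, 7), 10) = Mul(112, 10) = 1120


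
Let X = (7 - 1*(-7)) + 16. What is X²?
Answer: 900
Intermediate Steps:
X = 30 (X = (7 + 7) + 16 = 14 + 16 = 30)
X² = 30² = 900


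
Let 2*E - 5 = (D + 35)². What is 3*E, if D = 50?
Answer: 10845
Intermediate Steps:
E = 3615 (E = 5/2 + (50 + 35)²/2 = 5/2 + (½)*85² = 5/2 + (½)*7225 = 5/2 + 7225/2 = 3615)
3*E = 3*3615 = 10845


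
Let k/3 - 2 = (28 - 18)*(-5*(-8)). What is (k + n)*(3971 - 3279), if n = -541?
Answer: 460180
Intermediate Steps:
k = 1206 (k = 6 + 3*((28 - 18)*(-5*(-8))) = 6 + 3*(10*40) = 6 + 3*400 = 6 + 1200 = 1206)
(k + n)*(3971 - 3279) = (1206 - 541)*(3971 - 3279) = 665*692 = 460180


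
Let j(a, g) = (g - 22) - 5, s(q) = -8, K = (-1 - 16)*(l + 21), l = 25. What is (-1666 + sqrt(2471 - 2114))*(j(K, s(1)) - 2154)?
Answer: 3646874 - 2189*sqrt(357) ≈ 3.6055e+6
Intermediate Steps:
K = -782 (K = (-1 - 16)*(25 + 21) = -17*46 = -782)
j(a, g) = -27 + g (j(a, g) = (-22 + g) - 5 = -27 + g)
(-1666 + sqrt(2471 - 2114))*(j(K, s(1)) - 2154) = (-1666 + sqrt(2471 - 2114))*((-27 - 8) - 2154) = (-1666 + sqrt(357))*(-35 - 2154) = (-1666 + sqrt(357))*(-2189) = 3646874 - 2189*sqrt(357)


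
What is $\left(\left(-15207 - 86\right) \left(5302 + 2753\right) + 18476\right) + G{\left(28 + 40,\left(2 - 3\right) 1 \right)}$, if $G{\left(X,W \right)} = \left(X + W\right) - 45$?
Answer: $-123166617$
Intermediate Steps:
$G{\left(X,W \right)} = -45 + W + X$ ($G{\left(X,W \right)} = \left(W + X\right) - 45 = -45 + W + X$)
$\left(\left(-15207 - 86\right) \left(5302 + 2753\right) + 18476\right) + G{\left(28 + 40,\left(2 - 3\right) 1 \right)} = \left(\left(-15207 - 86\right) \left(5302 + 2753\right) + 18476\right) + \left(-45 + \left(2 - 3\right) 1 + \left(28 + 40\right)\right) = \left(\left(-15293\right) 8055 + 18476\right) - -22 = \left(-123185115 + 18476\right) - -22 = -123166639 + 22 = -123166617$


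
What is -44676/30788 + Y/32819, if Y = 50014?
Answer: 18402347/252607843 ≈ 0.072850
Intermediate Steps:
-44676/30788 + Y/32819 = -44676/30788 + 50014/32819 = -44676*1/30788 + 50014*(1/32819) = -11169/7697 + 50014/32819 = 18402347/252607843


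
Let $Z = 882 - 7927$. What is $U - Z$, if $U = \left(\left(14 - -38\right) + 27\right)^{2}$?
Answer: $13286$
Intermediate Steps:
$Z = -7045$ ($Z = 882 - 7927 = -7045$)
$U = 6241$ ($U = \left(\left(14 + 38\right) + 27\right)^{2} = \left(52 + 27\right)^{2} = 79^{2} = 6241$)
$U - Z = 6241 - -7045 = 6241 + 7045 = 13286$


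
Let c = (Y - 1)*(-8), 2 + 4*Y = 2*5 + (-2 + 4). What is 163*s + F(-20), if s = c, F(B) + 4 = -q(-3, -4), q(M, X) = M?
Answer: -1957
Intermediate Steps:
Y = 5/2 (Y = -½ + (2*5 + (-2 + 4))/4 = -½ + (10 + 2)/4 = -½ + (¼)*12 = -½ + 3 = 5/2 ≈ 2.5000)
F(B) = -1 (F(B) = -4 - 1*(-3) = -4 + 3 = -1)
c = -12 (c = (5/2 - 1)*(-8) = (3/2)*(-8) = -12)
s = -12
163*s + F(-20) = 163*(-12) - 1 = -1956 - 1 = -1957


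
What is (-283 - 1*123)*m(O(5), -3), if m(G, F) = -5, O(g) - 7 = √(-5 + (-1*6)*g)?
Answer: 2030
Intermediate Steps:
O(g) = 7 + √(-5 - 6*g) (O(g) = 7 + √(-5 + (-1*6)*g) = 7 + √(-5 - 6*g))
(-283 - 1*123)*m(O(5), -3) = (-283 - 1*123)*(-5) = (-283 - 123)*(-5) = -406*(-5) = 2030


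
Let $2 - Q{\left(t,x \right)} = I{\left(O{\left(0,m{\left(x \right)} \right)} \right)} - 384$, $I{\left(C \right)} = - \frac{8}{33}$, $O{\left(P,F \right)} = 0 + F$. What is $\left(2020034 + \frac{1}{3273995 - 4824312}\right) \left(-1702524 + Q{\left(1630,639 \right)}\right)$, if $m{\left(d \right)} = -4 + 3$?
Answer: $- \frac{175908908566549814242}{51160461} \approx -3.4384 \cdot 10^{12}$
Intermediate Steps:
$m{\left(d \right)} = -1$
$O{\left(P,F \right)} = F$
$I{\left(C \right)} = - \frac{8}{33}$ ($I{\left(C \right)} = \left(-8\right) \frac{1}{33} = - \frac{8}{33}$)
$Q{\left(t,x \right)} = \frac{12746}{33}$ ($Q{\left(t,x \right)} = 2 - \left(- \frac{8}{33} - 384\right) = 2 - - \frac{12680}{33} = 2 + \frac{12680}{33} = \frac{12746}{33}$)
$\left(2020034 + \frac{1}{3273995 - 4824312}\right) \left(-1702524 + Q{\left(1630,639 \right)}\right) = \left(2020034 + \frac{1}{3273995 - 4824312}\right) \left(-1702524 + \frac{12746}{33}\right) = \left(2020034 + \frac{1}{-1550317}\right) \left(- \frac{56170546}{33}\right) = \left(2020034 - \frac{1}{1550317}\right) \left(- \frac{56170546}{33}\right) = \frac{3131693050777}{1550317} \left(- \frac{56170546}{33}\right) = - \frac{175908908566549814242}{51160461}$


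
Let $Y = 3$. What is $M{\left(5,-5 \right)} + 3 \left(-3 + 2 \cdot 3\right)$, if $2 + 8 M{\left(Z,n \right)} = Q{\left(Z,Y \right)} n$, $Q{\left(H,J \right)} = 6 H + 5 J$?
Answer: $- \frac{155}{8} \approx -19.375$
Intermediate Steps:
$Q{\left(H,J \right)} = 5 J + 6 H$
$M{\left(Z,n \right)} = - \frac{1}{4} + \frac{n \left(15 + 6 Z\right)}{8}$ ($M{\left(Z,n \right)} = - \frac{1}{4} + \frac{\left(5 \cdot 3 + 6 Z\right) n}{8} = - \frac{1}{4} + \frac{\left(15 + 6 Z\right) n}{8} = - \frac{1}{4} + \frac{n \left(15 + 6 Z\right)}{8}$)
$M{\left(5,-5 \right)} + 3 \left(-3 + 2 \cdot 3\right) = \left(- \frac{1}{4} + \frac{3}{8} \left(-5\right) \left(5 + 2 \cdot 5\right)\right) + 3 \left(-3 + 2 \cdot 3\right) = \left(- \frac{1}{4} + \frac{3}{8} \left(-5\right) \left(5 + 10\right)\right) + 3 \left(-3 + 6\right) = \left(- \frac{1}{4} + \frac{3}{8} \left(-5\right) 15\right) + 3 \cdot 3 = \left(- \frac{1}{4} - \frac{225}{8}\right) + 9 = - \frac{227}{8} + 9 = - \frac{155}{8}$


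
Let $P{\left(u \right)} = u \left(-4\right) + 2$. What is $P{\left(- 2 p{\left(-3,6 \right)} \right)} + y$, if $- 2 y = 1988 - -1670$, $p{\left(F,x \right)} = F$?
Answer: $-1851$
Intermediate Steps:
$P{\left(u \right)} = 2 - 4 u$ ($P{\left(u \right)} = - 4 u + 2 = 2 - 4 u$)
$y = -1829$ ($y = - \frac{1988 - -1670}{2} = - \frac{1988 + 1670}{2} = \left(- \frac{1}{2}\right) 3658 = -1829$)
$P{\left(- 2 p{\left(-3,6 \right)} \right)} + y = \left(2 - 4 \left(\left(-2\right) \left(-3\right)\right)\right) - 1829 = \left(2 - 24\right) - 1829 = -22 - 1829 = -1851$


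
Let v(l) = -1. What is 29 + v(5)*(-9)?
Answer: 38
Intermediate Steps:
29 + v(5)*(-9) = 29 - 1*(-9) = 29 + 9 = 38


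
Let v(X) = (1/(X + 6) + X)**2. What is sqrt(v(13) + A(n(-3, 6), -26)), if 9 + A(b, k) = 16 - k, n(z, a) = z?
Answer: sqrt(73417)/19 ≈ 14.261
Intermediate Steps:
v(X) = (X + 1/(6 + X))**2 (v(X) = (1/(6 + X) + X)**2 = (X + 1/(6 + X))**2)
A(b, k) = 7 - k (A(b, k) = -9 + (16 - k) = 7 - k)
sqrt(v(13) + A(n(-3, 6), -26)) = sqrt((1 + 13**2 + 6*13)**2/(6 + 13)**2 + (7 - 1*(-26))) = sqrt((1 + 169 + 78)**2/19**2 + (7 + 26)) = sqrt((1/361)*248**2 + 33) = sqrt((1/361)*61504 + 33) = sqrt(61504/361 + 33) = sqrt(73417/361) = sqrt(73417)/19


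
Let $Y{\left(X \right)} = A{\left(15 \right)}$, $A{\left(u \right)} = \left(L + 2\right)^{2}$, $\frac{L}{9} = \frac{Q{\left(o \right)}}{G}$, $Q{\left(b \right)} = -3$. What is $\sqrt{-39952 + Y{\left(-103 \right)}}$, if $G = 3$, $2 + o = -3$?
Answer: $i \sqrt{39903} \approx 199.76 i$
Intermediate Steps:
$o = -5$ ($o = -2 - 3 = -5$)
$L = -9$ ($L = 9 \left(- \frac{3}{3}\right) = 9 \left(\left(-3\right) \frac{1}{3}\right) = 9 \left(-1\right) = -9$)
$A{\left(u \right)} = 49$ ($A{\left(u \right)} = \left(-9 + 2\right)^{2} = \left(-7\right)^{2} = 49$)
$Y{\left(X \right)} = 49$
$\sqrt{-39952 + Y{\left(-103 \right)}} = \sqrt{-39952 + 49} = \sqrt{-39903} = i \sqrt{39903}$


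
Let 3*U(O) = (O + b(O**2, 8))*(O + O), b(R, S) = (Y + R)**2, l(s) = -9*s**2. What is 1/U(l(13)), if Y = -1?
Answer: -1/5426932696928106 ≈ -1.8427e-16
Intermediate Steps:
b(R, S) = (-1 + R)**2
U(O) = 2*O*(O + (-1 + O**2)**2)/3 (U(O) = ((O + (-1 + O**2)**2)*(O + O))/3 = ((O + (-1 + O**2)**2)*(2*O))/3 = (2*O*(O + (-1 + O**2)**2))/3 = 2*O*(O + (-1 + O**2)**2)/3)
1/U(l(13)) = 1/(2*(-9*13**2)*(-9*13**2 + (-1 + (-9*13**2)**2)**2)/3) = 1/(2*(-9*169)*(-9*169 + (-1 + (-9*169)**2)**2)/3) = 1/((2/3)*(-1521)*(-1521 + (-1 + (-1521)**2)**2)) = 1/((2/3)*(-1521)*(-1521 + (-1 + 2313441)**2)) = 1/((2/3)*(-1521)*(-1521 + 2313440**2)) = 1/((2/3)*(-1521)*(-1521 + 5352004633600)) = 1/((2/3)*(-1521)*5352004632079) = 1/(-5426932696928106) = -1/5426932696928106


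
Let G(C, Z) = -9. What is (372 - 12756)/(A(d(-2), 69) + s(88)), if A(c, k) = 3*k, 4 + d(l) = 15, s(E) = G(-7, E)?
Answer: -688/11 ≈ -62.545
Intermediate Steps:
s(E) = -9
d(l) = 11 (d(l) = -4 + 15 = 11)
(372 - 12756)/(A(d(-2), 69) + s(88)) = (372 - 12756)/(3*69 - 9) = -12384/(207 - 9) = -12384/198 = -12384*1/198 = -688/11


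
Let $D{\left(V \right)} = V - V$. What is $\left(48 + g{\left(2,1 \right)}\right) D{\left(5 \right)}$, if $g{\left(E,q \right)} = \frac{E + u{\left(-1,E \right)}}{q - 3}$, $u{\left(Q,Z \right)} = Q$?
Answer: $0$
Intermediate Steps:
$g{\left(E,q \right)} = \frac{-1 + E}{-3 + q}$ ($g{\left(E,q \right)} = \frac{E - 1}{q - 3} = \frac{-1 + E}{-3 + q}$)
$D{\left(V \right)} = 0$
$\left(48 + g{\left(2,1 \right)}\right) D{\left(5 \right)} = \left(48 + \frac{-1 + 2}{-3 + 1}\right) 0 = \left(48 + \frac{1}{-2} \cdot 1\right) 0 = \left(48 - \frac{1}{2}\right) 0 = \frac{95}{2} \cdot 0 = 0$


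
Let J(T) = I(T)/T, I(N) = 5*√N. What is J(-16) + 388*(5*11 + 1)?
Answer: 21728 - 5*I/4 ≈ 21728.0 - 1.25*I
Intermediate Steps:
J(T) = 5/√T (J(T) = (5*√T)/T = 5/√T)
J(-16) + 388*(5*11 + 1) = 5/√(-16) + 388*(5*11 + 1) = 5*(-I/4) + 388*(55 + 1) = -5*I/4 + 388*56 = -5*I/4 + 21728 = 21728 - 5*I/4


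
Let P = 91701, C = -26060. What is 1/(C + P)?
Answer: 1/65641 ≈ 1.5234e-5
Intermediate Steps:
1/(C + P) = 1/(-26060 + 91701) = 1/65641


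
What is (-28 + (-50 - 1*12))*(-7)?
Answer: 630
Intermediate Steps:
(-28 + (-50 - 1*12))*(-7) = (-28 + (-50 - 12))*(-7) = (-28 - 62)*(-7) = -90*(-7) = 630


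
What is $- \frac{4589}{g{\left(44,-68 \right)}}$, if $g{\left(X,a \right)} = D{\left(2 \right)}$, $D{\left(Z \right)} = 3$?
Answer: $- \frac{4589}{3} \approx -1529.7$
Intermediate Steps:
$g{\left(X,a \right)} = 3$
$- \frac{4589}{g{\left(44,-68 \right)}} = - \frac{4589}{3}$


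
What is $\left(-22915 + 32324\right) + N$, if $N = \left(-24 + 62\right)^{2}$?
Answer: $10853$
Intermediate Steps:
$N = 1444$ ($N = 38^{2} = 1444$)
$\left(-22915 + 32324\right) + N = \left(-22915 + 32324\right) + 1444 = 9409 + 1444 = 10853$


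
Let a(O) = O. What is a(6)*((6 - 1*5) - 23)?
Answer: -132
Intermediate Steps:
a(6)*((6 - 1*5) - 23) = 6*((6 - 1*5) - 23) = 6*((6 - 5) - 23) = 6*(1 - 23) = 6*(-22) = -132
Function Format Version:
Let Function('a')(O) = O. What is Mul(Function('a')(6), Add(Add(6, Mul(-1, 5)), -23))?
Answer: -132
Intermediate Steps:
Mul(Function('a')(6), Add(Add(6, Mul(-1, 5)), -23)) = Mul(6, Add(Add(6, Mul(-1, 5)), -23)) = Mul(6, Add(Add(6, -5), -23)) = Mul(6, Add(1, -23)) = Mul(6, -22) = -132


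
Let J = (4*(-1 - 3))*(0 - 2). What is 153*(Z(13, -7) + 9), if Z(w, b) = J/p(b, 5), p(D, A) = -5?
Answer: 1989/5 ≈ 397.80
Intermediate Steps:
J = 32 (J = (4*(-4))*(-2) = -16*(-2) = 32)
Z(w, b) = -32/5 (Z(w, b) = 32/(-5) = 32*(-1/5) = -32/5)
153*(Z(13, -7) + 9) = 153*(-32/5 + 9) = 153*(13/5) = 1989/5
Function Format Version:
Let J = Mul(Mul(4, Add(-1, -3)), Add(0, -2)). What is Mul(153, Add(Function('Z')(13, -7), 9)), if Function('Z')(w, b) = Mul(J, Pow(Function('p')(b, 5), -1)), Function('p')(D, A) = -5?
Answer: Rational(1989, 5) ≈ 397.80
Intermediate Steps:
J = 32 (J = Mul(Mul(4, -4), -2) = Mul(-16, -2) = 32)
Function('Z')(w, b) = Rational(-32, 5) (Function('Z')(w, b) = Mul(32, Pow(-5, -1)) = Mul(32, Rational(-1, 5)) = Rational(-32, 5))
Mul(153, Add(Function('Z')(13, -7), 9)) = Mul(153, Add(Rational(-32, 5), 9)) = Mul(153, Rational(13, 5)) = Rational(1989, 5)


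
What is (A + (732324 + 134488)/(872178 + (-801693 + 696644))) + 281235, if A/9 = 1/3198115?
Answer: 689975373436029766/2453366761835 ≈ 2.8124e+5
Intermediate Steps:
A = 9/3198115 ≈ 2.8142e-6
(A + (732324 + 134488)/(872178 + (-801693 + 696644))) + 281235 = (9/3198115 + (732324 + 134488)/(872178 + (-801693 + 696644))) + 281235 = (9/3198115 + 866812/(872178 - 105049)) + 281235 = (9/3198115 + 866812/767129) + 281235 = 2772171363541/2453366761835 + 281235 = 689975373436029766/2453366761835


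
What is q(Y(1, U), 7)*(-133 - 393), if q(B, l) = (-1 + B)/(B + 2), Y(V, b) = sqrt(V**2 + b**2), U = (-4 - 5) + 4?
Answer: -7364/11 + 789*sqrt(26)/11 ≈ -303.72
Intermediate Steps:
U = -5 (U = -9 + 4 = -5)
q(B, l) = (-1 + B)/(2 + B)
q(Y(1, U), 7)*(-133 - 393) = ((-1 + sqrt(1**2 + (-5)**2))/(2 + sqrt(1**2 + (-5)**2)))*(-133 - 393) = ((-1 + sqrt(1 + 25))/(2 + sqrt(1 + 25)))*(-526) = ((-1 + sqrt(26))/(2 + sqrt(26)))*(-526) = -526*(-1 + sqrt(26))/(2 + sqrt(26))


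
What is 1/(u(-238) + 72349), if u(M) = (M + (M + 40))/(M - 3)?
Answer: 241/17436545 ≈ 1.3822e-5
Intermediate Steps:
u(M) = (40 + 2*M)/(-3 + M) (u(M) = (M + (40 + M))/(-3 + M) = (40 + 2*M)/(-3 + M))
1/(u(-238) + 72349) = 1/(2*(20 - 238)/(-3 - 238) + 72349) = 1/(2*(-218)/(-241) + 72349) = 1/(2*(-1/241)*(-218) + 72349) = 1/(436/241 + 72349) = 1/(17436545/241) = 241/17436545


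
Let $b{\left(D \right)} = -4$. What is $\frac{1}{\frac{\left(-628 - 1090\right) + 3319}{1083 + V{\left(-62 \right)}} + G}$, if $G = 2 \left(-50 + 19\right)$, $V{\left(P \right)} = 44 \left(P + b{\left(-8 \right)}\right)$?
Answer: $- \frac{1821}{114503} \approx -0.015904$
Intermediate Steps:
$V{\left(P \right)} = -176 + 44 P$ ($V{\left(P \right)} = 44 \left(P - 4\right) = 44 \left(-4 + P\right) = -176 + 44 P$)
$G = -62$ ($G = 2 \left(-31\right) = -62$)
$\frac{1}{\frac{\left(-628 - 1090\right) + 3319}{1083 + V{\left(-62 \right)}} + G} = \frac{1}{\frac{\left(-628 - 1090\right) + 3319}{1083 + \left(-176 + 44 \left(-62\right)\right)} - 62} = \frac{1}{\frac{\left(-628 - 1090\right) + 3319}{1083 - 2904} - 62} = \frac{1}{\frac{-1718 + 3319}{1083 - 2904} - 62} = \frac{1}{\frac{1601}{-1821} - 62} = \frac{1}{1601 \left(- \frac{1}{1821}\right) - 62} = \frac{1}{- \frac{1601}{1821} - 62} = \frac{1}{- \frac{114503}{1821}} = - \frac{1821}{114503}$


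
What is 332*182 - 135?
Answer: 60289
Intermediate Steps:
332*182 - 135 = 60424 - 135 = 60289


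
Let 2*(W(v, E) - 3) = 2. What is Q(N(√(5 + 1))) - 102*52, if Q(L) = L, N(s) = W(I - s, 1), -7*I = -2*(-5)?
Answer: -5300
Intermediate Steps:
I = -10/7 (I = -(-2)*(-5)/7 = -⅐*10 = -10/7 ≈ -1.4286)
W(v, E) = 4 (W(v, E) = 3 + (½)*2 = 3 + 1 = 4)
N(s) = 4
Q(N(√(5 + 1))) - 102*52 = 4 - 102*52 = 4 - 5304 = -5300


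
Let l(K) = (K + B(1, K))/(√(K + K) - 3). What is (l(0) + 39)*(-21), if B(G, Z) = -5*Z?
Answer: -819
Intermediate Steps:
l(K) = -4*K/(-3 + √2*√K) (l(K) = (K - 5*K)/(√(K + K) - 3) = (-4*K)/(√(2*K) - 3) = (-4*K)/(√2*√K - 3) = (-4*K)/(-3 + √2*√K) = -4*K/(-3 + √2*√K))
(l(0) + 39)*(-21) = (-4*0/(-3 + √2*√0) + 39)*(-21) = (-4*0/(-3 + √2*0) + 39)*(-21) = (-4*0/(-3 + 0) + 39)*(-21) = (-4*0/(-3) + 39)*(-21) = (-4*0*(-⅓) + 39)*(-21) = (0 + 39)*(-21) = 39*(-21) = -819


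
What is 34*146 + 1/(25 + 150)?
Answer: 868701/175 ≈ 4964.0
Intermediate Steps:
34*146 + 1/(25 + 150) = 4964 + 1/175 = 868701/175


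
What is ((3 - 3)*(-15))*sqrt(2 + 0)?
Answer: 0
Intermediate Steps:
((3 - 3)*(-15))*sqrt(2 + 0) = (0*(-15))*sqrt(2) = 0*sqrt(2) = 0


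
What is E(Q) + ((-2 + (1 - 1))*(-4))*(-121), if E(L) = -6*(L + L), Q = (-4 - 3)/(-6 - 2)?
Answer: -1957/2 ≈ -978.50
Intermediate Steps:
Q = 7/8 (Q = -7/(-8) = -7*(-⅛) = 7/8 ≈ 0.87500)
E(L) = -12*L
E(Q) + ((-2 + (1 - 1))*(-4))*(-121) = -12*7/8 + ((-2 + (1 - 1))*(-4))*(-121) = -21/2 + ((-2 + 0)*(-4))*(-121) = -21/2 - 2*(-4)*(-121) = -21/2 + 8*(-121) = -21/2 - 968 = -1957/2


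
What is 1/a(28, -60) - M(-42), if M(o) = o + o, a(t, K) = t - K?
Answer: 7393/88 ≈ 84.011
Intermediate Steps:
M(o) = 2*o
1/a(28, -60) - M(-42) = 1/(28 - 1*(-60)) - 2*(-42) = 1/(28 + 60) - 1*(-84) = 1/88 + 84 = 7393/88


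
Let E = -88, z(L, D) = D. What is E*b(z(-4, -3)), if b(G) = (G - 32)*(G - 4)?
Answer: -21560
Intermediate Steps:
b(G) = (-32 + G)*(-4 + G)
E*b(z(-4, -3)) = -88*(128 + (-3)² - 36*(-3)) = -88*(128 + 9 + 108) = -88*245 = -21560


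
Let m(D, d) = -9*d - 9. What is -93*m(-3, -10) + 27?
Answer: -7506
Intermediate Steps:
m(D, d) = -9 - 9*d
-93*m(-3, -10) + 27 = -93*(-9 - 9*(-10)) + 27 = -93*(-9 + 90) + 27 = -93*81 + 27 = -7533 + 27 = -7506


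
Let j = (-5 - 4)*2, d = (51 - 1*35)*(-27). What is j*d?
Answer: 7776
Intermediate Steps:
d = -432 (d = (51 - 35)*(-27) = 16*(-27) = -432)
j = -18 (j = -9*2 = -18)
j*d = -18*(-432) = 7776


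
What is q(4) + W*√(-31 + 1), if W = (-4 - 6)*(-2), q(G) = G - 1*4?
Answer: 20*I*√30 ≈ 109.54*I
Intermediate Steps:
q(G) = -4 + G (q(G) = G - 4 = -4 + G)
W = 20 (W = -10*(-2) = 20)
q(4) + W*√(-31 + 1) = (-4 + 4) + 20*√(-31 + 1) = 0 + 20*√(-30) = 0 + 20*(I*√30) = 0 + 20*I*√30 = 20*I*√30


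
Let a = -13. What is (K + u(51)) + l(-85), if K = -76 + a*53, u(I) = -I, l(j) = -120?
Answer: -936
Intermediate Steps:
K = -765 (K = -76 - 13*53 = -76 - 689 = -765)
(K + u(51)) + l(-85) = (-765 - 1*51) - 120 = (-765 - 51) - 120 = -816 - 120 = -936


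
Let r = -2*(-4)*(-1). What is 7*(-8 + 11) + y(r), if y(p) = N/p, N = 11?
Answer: 157/8 ≈ 19.625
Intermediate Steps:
r = -8 (r = 8*(-1) = -8)
y(p) = 11/p
7*(-8 + 11) + y(r) = 7*(-8 + 11) + 11/(-8) = 7*3 + 11*(-⅛) = 21 - 11/8 = 157/8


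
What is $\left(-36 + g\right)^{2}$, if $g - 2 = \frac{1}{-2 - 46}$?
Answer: $\frac{2666689}{2304} \approx 1157.4$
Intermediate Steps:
$g = \frac{95}{48}$ ($g = 2 + \frac{1}{-2 - 46} = 2 + \frac{1}{-48} = 2 - \frac{1}{48} = \frac{95}{48} \approx 1.9792$)
$\left(-36 + g\right)^{2} = \left(-36 + \frac{95}{48}\right)^{2} = \left(- \frac{1633}{48}\right)^{2} = \frac{2666689}{2304}$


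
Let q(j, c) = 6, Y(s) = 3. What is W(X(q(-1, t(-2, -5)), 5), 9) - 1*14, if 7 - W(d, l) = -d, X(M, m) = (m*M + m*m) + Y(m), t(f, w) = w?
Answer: 51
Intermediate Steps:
X(M, m) = 3 + m² + M*m (X(M, m) = (m*M + m*m) + 3 = (M*m + m²) + 3 = (m² + M*m) + 3 = 3 + m² + M*m)
W(d, l) = 7 + d (W(d, l) = 7 - (-1)*d = 7 + d)
W(X(q(-1, t(-2, -5)), 5), 9) - 1*14 = (7 + (3 + 5² + 6*5)) - 1*14 = (7 + (3 + 25 + 30)) - 14 = (7 + 58) - 14 = 65 - 14 = 51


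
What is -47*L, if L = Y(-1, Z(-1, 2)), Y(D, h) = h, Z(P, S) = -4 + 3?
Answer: 47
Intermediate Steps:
Z(P, S) = -1
L = -1
-47*L = -47*(-1) = 47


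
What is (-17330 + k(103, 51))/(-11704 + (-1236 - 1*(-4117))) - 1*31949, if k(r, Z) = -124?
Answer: -93956191/2941 ≈ -31947.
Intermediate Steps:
(-17330 + k(103, 51))/(-11704 + (-1236 - 1*(-4117))) - 1*31949 = (-17330 - 124)/(-11704 + (-1236 - 1*(-4117))) - 1*31949 = -17454/(-11704 + (-1236 + 4117)) - 31949 = -17454/(-11704 + 2881) - 31949 = -17454/(-8823) - 31949 = -17454*(-1/8823) - 31949 = 5818/2941 - 31949 = -93956191/2941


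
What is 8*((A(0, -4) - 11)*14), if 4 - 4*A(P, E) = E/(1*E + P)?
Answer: -1148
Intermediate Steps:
A(P, E) = 1 - E/(4*(E + P)) (A(P, E) = 1 - E/(4*(1*E + P)) = 1 - E/(4*(E + P)))
8*((A(0, -4) - 11)*14) = 8*(((0 + (3/4)*(-4))/(-4 + 0) - 11)*14) = 8*(((0 - 3)/(-4) - 11)*14) = 8*((-1/4*(-3) - 11)*14) = 8*((3/4 - 11)*14) = 8*(-41/4*14) = 8*(-287/2) = -1148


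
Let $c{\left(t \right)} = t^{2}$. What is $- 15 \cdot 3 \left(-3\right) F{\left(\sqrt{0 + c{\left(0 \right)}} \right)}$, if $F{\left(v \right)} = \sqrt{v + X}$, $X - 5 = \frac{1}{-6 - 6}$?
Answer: $\frac{45 \sqrt{177}}{2} \approx 299.34$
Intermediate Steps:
$X = \frac{59}{12}$ ($X = 5 + \frac{1}{-6 - 6} = 5 + \frac{1}{-12} = 5 - \frac{1}{12} = \frac{59}{12} \approx 4.9167$)
$F{\left(v \right)} = \sqrt{\frac{59}{12} + v}$ ($F{\left(v \right)} = \sqrt{v + \frac{59}{12}} = \sqrt{\frac{59}{12} + v}$)
$- 15 \cdot 3 \left(-3\right) F{\left(\sqrt{0 + c{\left(0 \right)}} \right)} = - 15 \cdot 3 \left(-3\right) \frac{\sqrt{177 + 36 \sqrt{0 + 0^{2}}}}{6} = \left(-15\right) \left(-9\right) \frac{\sqrt{177 + 36 \sqrt{0 + 0}}}{6} = 135 \frac{\sqrt{177 + 36 \sqrt{0}}}{6} = 135 \frac{\sqrt{177 + 36 \cdot 0}}{6} = 135 \frac{\sqrt{177 + 0}}{6} = 135 \frac{\sqrt{177}}{6} = \frac{45 \sqrt{177}}{2}$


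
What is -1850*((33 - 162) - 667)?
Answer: 1472600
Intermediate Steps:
-1850*((33 - 162) - 667) = -1850*(-129 - 667) = -1850*(-796) = 1472600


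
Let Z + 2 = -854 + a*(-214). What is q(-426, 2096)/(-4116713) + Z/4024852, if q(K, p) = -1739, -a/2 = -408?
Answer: -178850394903/4142290137869 ≈ -0.043177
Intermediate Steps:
a = 816 (a = -2*(-408) = 816)
Z = -175480 (Z = -2 + (-854 + 816*(-214)) = -2 + (-854 - 174624) = -2 - 175478 = -175480)
q(-426, 2096)/(-4116713) + Z/4024852 = -1739/(-4116713) - 175480/4024852 = -1739*(-1/4116713) - 175480*1/4024852 = 1739/4116713 - 43870/1006213 = -178850394903/4142290137869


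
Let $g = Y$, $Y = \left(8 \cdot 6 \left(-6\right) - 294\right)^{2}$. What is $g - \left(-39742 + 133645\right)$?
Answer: $244821$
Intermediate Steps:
$Y = 338724$ ($Y = \left(8 \left(-36\right) - 294\right)^{2} = \left(-288 - 294\right)^{2} = \left(-582\right)^{2} = 338724$)
$g = 338724$
$g - \left(-39742 + 133645\right) = 338724 - \left(-39742 + 133645\right) = 338724 - 93903 = 244821$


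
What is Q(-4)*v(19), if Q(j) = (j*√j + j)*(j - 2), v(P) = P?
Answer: 456 + 912*I ≈ 456.0 + 912.0*I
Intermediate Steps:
Q(j) = (-2 + j)*(j + j^(3/2)) (Q(j) = (j^(3/2) + j)*(-2 + j) = (j + j^(3/2))*(-2 + j) = (-2 + j)*(j + j^(3/2)))
Q(-4)*v(19) = ((-4)² + (-4)^(5/2) - 2*(-4) - (-16)*I)*19 = (16 + 32*I + 8 - (-16)*I)*19 = (16 + 32*I + 8 + 16*I)*19 = (24 + 48*I)*19 = 456 + 912*I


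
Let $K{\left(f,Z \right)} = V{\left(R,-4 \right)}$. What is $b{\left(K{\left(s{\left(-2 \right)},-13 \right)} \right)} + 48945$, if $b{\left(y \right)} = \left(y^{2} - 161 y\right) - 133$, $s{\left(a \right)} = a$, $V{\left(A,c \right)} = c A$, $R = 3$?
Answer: $50888$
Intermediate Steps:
$V{\left(A,c \right)} = A c$
$K{\left(f,Z \right)} = -12$ ($K{\left(f,Z \right)} = 3 \left(-4\right) = -12$)
$b{\left(y \right)} = -133 + y^{2} - 161 y$
$b{\left(K{\left(s{\left(-2 \right)},-13 \right)} \right)} + 48945 = \left(-133 + \left(-12\right)^{2} - -1932\right) + 48945 = \left(-133 + 144 + 1932\right) + 48945 = 1943 + 48945 = 50888$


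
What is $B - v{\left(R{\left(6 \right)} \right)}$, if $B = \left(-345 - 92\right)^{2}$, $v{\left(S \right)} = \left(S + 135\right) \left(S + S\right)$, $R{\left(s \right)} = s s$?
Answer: $178657$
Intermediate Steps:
$R{\left(s \right)} = s^{2}$
$v{\left(S \right)} = 2 S \left(135 + S\right)$ ($v{\left(S \right)} = \left(135 + S\right) 2 S = 2 S \left(135 + S\right)$)
$B = 190969$ ($B = \left(-437\right)^{2} = 190969$)
$B - v{\left(R{\left(6 \right)} \right)} = 190969 - 2 \cdot 6^{2} \left(135 + 6^{2}\right) = 190969 - 2 \cdot 36 \left(135 + 36\right) = 190969 - 2 \cdot 36 \cdot 171 = 190969 - 12312 = 178657$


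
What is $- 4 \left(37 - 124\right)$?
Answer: $348$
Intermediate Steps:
$- 4 \left(37 - 124\right) = \left(-4\right) \left(-87\right) = 348$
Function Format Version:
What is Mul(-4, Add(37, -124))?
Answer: 348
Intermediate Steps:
Mul(-4, Add(37, -124)) = Mul(-4, -87) = 348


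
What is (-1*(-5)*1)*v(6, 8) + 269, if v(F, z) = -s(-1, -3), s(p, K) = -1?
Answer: 274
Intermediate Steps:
v(F, z) = 1 (v(F, z) = -1*(-1) = 1)
(-1*(-5)*1)*v(6, 8) + 269 = (-1*(-5)*1)*1 + 269 = (5*1)*1 + 269 = 5*1 + 269 = 5 + 269 = 274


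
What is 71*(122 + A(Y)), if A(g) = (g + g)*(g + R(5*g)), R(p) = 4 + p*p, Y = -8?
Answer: -1804394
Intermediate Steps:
R(p) = 4 + p**2
A(g) = 2*g*(4 + g + 25*g**2) (A(g) = (g + g)*(g + (4 + (5*g)**2)) = (2*g)*(g + (4 + 25*g**2)) = (2*g)*(4 + g + 25*g**2) = 2*g*(4 + g + 25*g**2))
71*(122 + A(Y)) = 71*(122 + 2*(-8)*(4 - 8 + 25*(-8)**2)) = 71*(122 + 2*(-8)*(4 - 8 + 25*64)) = 71*(122 + 2*(-8)*(4 - 8 + 1600)) = 71*(122 + 2*(-8)*1596) = 71*(122 - 25536) = 71*(-25414) = -1804394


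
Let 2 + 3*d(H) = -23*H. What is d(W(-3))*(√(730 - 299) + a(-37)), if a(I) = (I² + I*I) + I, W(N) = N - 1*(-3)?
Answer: -5402/3 - 2*√431/3 ≈ -1814.5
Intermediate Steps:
W(N) = 3 + N (W(N) = N + 3 = 3 + N)
d(H) = -⅔ - 23*H/3 (d(H) = -⅔ + (-23*H)/3 = -⅔ - 23*H/3)
a(I) = I + 2*I² (a(I) = (I² + I²) + I = 2*I² + I = I + 2*I²)
d(W(-3))*(√(730 - 299) + a(-37)) = (-⅔ - 23*(3 - 3)/3)*(√(730 - 299) - 37*(1 + 2*(-37))) = (-⅔ - 23/3*0)*(√431 - 37*(1 - 74)) = (-⅔ + 0)*(√431 - 37*(-73)) = -2*(√431 + 2701)/3 = -2*(2701 + √431)/3 = -5402/3 - 2*√431/3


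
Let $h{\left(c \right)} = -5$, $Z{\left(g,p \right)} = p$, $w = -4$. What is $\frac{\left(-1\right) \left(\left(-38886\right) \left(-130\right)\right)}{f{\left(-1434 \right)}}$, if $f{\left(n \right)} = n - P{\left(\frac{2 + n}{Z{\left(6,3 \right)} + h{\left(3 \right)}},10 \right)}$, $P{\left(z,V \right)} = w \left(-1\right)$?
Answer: $\frac{2527590}{719} \approx 3515.4$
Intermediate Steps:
$P{\left(z,V \right)} = 4$ ($P{\left(z,V \right)} = \left(-4\right) \left(-1\right) = 4$)
$f{\left(n \right)} = -4 + n$ ($f{\left(n \right)} = n - 4 = -4 + n$)
$\frac{\left(-1\right) \left(\left(-38886\right) \left(-130\right)\right)}{f{\left(-1434 \right)}} = \frac{\left(-1\right) \left(\left(-38886\right) \left(-130\right)\right)}{-4 - 1434} = \frac{\left(-1\right) 5055180}{-1438} = \left(-5055180\right) \left(- \frac{1}{1438}\right) = \frac{2527590}{719}$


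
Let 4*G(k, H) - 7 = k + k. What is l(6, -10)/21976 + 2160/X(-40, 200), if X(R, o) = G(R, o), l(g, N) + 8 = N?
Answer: -94936977/802124 ≈ -118.36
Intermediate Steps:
G(k, H) = 7/4 + k/2 (G(k, H) = 7/4 + (k + k)/4 = 7/4 + (2*k)/4 = 7/4 + k/2)
l(g, N) = -8 + N
X(R, o) = 7/4 + R/2
l(6, -10)/21976 + 2160/X(-40, 200) = (-8 - 10)/21976 + 2160/(7/4 + (1/2)*(-40)) = -18*1/21976 + 2160/(7/4 - 20) = -9/10988 + 2160/(-73/4) = -9/10988 + 2160*(-4/73) = -9/10988 - 8640/73 = -94936977/802124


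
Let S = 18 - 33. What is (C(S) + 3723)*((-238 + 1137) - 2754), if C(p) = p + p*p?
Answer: -7295715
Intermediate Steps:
S = -15
C(p) = p + p²
(C(S) + 3723)*((-238 + 1137) - 2754) = (-15*(1 - 15) + 3723)*((-238 + 1137) - 2754) = (-15*(-14) + 3723)*(899 - 2754) = (210 + 3723)*(-1855) = 3933*(-1855) = -7295715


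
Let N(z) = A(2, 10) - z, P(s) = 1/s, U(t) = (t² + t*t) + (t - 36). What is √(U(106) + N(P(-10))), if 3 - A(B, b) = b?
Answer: 21*√5110/10 ≈ 150.12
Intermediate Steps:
A(B, b) = 3 - b
U(t) = -36 + t + 2*t² (U(t) = (t² + t²) + (-36 + t) = 2*t² + (-36 + t) = -36 + t + 2*t²)
N(z) = -7 - z (N(z) = (3 - 1*10) - z = (3 - 10) - z = -7 - z)
√(U(106) + N(P(-10))) = √((-36 + 106 + 2*106²) + (-7 - 1/(-10))) = √((-36 + 106 + 2*11236) + (-7 - 1*(-⅒))) = √((-36 + 106 + 22472) + (-7 + ⅒)) = √(22542 - 69/10) = √(225351/10) = 21*√5110/10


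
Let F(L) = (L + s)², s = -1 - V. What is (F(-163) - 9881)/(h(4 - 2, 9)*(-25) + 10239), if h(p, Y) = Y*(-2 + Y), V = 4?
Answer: 18343/8664 ≈ 2.1171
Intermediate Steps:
s = -5 (s = -1 - 1*4 = -1 - 4 = -5)
F(L) = (-5 + L)² (F(L) = (L - 5)² = (-5 + L)²)
(F(-163) - 9881)/(h(4 - 2, 9)*(-25) + 10239) = ((-5 - 163)² - 9881)/((9*(-2 + 9))*(-25) + 10239) = ((-168)² - 9881)/((9*7)*(-25) + 10239) = (28224 - 9881)/(63*(-25) + 10239) = 18343/(-1575 + 10239) = 18343/8664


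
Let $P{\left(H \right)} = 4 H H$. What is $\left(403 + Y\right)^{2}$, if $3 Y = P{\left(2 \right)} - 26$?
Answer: $\frac{1437601}{9} \approx 1.5973 \cdot 10^{5}$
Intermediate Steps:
$P{\left(H \right)} = 4 H^{2}$
$Y = - \frac{10}{3}$ ($Y = \frac{4 \cdot 2^{2} - 26}{3} = \frac{4 \cdot 4 - 26}{3} = \frac{16 - 26}{3} = \frac{1}{3} \left(-10\right) = - \frac{10}{3} \approx -3.3333$)
$\left(403 + Y\right)^{2} = \left(403 - \frac{10}{3}\right)^{2} = \left(\frac{1199}{3}\right)^{2} = \frac{1437601}{9}$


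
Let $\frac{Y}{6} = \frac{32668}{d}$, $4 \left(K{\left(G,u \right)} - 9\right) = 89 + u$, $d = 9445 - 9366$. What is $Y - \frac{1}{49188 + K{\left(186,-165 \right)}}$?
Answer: $\frac{9639281345}{3885062} \approx 2481.1$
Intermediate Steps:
$d = 79$ ($d = 9445 - 9366 = 79$)
$K{\left(G,u \right)} = \frac{125}{4} + \frac{u}{4}$ ($K{\left(G,u \right)} = 9 + \frac{89 + u}{4} = 9 + \left(\frac{89}{4} + \frac{u}{4}\right) = \frac{125}{4} + \frac{u}{4}$)
$Y = \frac{196008}{79}$ ($Y = 6 \cdot \frac{32668}{79} = \frac{196008}{79} \approx 2481.1$)
$Y - \frac{1}{49188 + K{\left(186,-165 \right)}} = \frac{196008}{79} - \frac{1}{49188 + \left(\frac{125}{4} + \frac{1}{4} \left(-165\right)\right)} = \frac{196008}{79} - \frac{1}{49188 + \left(\frac{125}{4} - \frac{165}{4}\right)} = \frac{196008}{79} - \frac{1}{49188 - 10} = \frac{196008}{79} - \frac{1}{49178} = \frac{9639281345}{3885062}$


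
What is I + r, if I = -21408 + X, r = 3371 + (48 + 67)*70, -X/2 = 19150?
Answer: -48287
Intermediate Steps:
X = -38300 (X = -2*19150 = -38300)
r = 11421 (r = 3371 + 115*70 = 3371 + 8050 = 11421)
I = -59708 (I = -21408 - 38300 = -59708)
I + r = -59708 + 11421 = -48287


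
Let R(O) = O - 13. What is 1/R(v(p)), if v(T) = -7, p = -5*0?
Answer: -1/20 ≈ -0.050000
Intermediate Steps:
p = 0
R(O) = -13 + O
1/R(v(p)) = 1/(-13 - 7) = 1/(-20) = -1/20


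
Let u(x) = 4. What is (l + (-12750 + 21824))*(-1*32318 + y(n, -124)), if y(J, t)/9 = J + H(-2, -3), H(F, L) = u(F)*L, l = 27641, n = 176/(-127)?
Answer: -151254271490/127 ≈ -1.1910e+9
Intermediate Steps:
n = -176/127 (n = 176*(-1/127) = -176/127 ≈ -1.3858)
H(F, L) = 4*L
y(J, t) = -108 + 9*J (y(J, t) = 9*(J + 4*(-3)) = 9*(J - 12) = 9*(-12 + J) = -108 + 9*J)
(l + (-12750 + 21824))*(-1*32318 + y(n, -124)) = (27641 + (-12750 + 21824))*(-1*32318 + (-108 + 9*(-176/127))) = (27641 + 9074)*(-32318 + (-108 - 1584/127)) = 36715*(-32318 - 15300/127) = 36715*(-4119686/127) = -151254271490/127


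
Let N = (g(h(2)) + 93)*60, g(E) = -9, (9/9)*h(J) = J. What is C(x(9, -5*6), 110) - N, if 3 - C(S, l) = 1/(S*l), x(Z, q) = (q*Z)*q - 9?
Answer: -4482980371/890010 ≈ -5037.0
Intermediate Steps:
h(J) = J
x(Z, q) = -9 + Z*q² (x(Z, q) = (Z*q)*q - 9 = Z*q² - 9 = -9 + Z*q²)
N = 5040 (N = (-9 + 93)*60 = 84*60 = 5040)
C(S, l) = 3 - 1/(S*l)
C(x(9, -5*6), 110) - N = (3 - 1/(-9 + 9*(-5*6)²*110)) - 1*5040 = (3 - 1*1/110/(-9 + 9*(-30)²)) - 5040 = (3 - 1*1/110/(-9 + 9*900)) - 5040 = (3 - 1*1/110/(-9 + 8100)) - 5040 = (3 - 1*1/110/8091) - 5040 = (3 - 1*1/8091*1/110) - 5040 = (3 - 1/890010) - 5040 = 2670029/890010 - 5040 = -4482980371/890010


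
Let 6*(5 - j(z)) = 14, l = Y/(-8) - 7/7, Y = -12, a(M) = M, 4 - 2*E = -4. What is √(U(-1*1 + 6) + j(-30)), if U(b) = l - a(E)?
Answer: I*√30/6 ≈ 0.91287*I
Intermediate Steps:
E = 4 (E = 2 - ½*(-4) = 2 + 2 = 4)
l = ½ (l = -12/(-8) - 7/7 = -12*(-⅛) - 7*⅐ = 3/2 - 1 = ½ ≈ 0.50000)
j(z) = 8/3 (j(z) = 5 - ⅙*14 = 5 - 7/3 = 8/3)
U(b) = -7/2 (U(b) = ½ - 1*4 = ½ - 4 = -7/2)
√(U(-1*1 + 6) + j(-30)) = √(-7/2 + 8/3) = √(-⅚) = I*√30/6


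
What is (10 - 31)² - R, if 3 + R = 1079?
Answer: -635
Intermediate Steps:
R = 1076 (R = -3 + 1079 = 1076)
(10 - 31)² - R = (10 - 31)² - 1*1076 = (-21)² - 1076 = 441 - 1076 = -635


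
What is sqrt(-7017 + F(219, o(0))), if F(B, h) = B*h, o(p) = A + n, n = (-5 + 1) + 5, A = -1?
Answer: I*sqrt(7017) ≈ 83.768*I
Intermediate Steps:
n = 1 (n = -4 + 5 = 1)
o(p) = 0 (o(p) = -1 + 1 = 0)
sqrt(-7017 + F(219, o(0))) = sqrt(-7017 + 219*0) = sqrt(-7017 + 0) = sqrt(-7017) = I*sqrt(7017)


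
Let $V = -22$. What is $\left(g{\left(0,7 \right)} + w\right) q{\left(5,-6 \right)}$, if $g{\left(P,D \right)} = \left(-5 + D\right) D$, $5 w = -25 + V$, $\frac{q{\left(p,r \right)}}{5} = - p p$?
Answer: $-575$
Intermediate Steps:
$q{\left(p,r \right)} = - 5 p^{2}$ ($q{\left(p,r \right)} = 5 - p p = 5 \left(- p^{2}\right) = - 5 p^{2}$)
$w = - \frac{47}{5}$ ($w = \frac{-25 - 22}{5} = \frac{1}{5} \left(-47\right) = - \frac{47}{5} \approx -9.4$)
$g{\left(P,D \right)} = D \left(-5 + D\right)$
$\left(g{\left(0,7 \right)} + w\right) q{\left(5,-6 \right)} = \left(7 \left(-5 + 7\right) - \frac{47}{5}\right) \left(- 5 \cdot 5^{2}\right) = \left(7 \cdot 2 - \frac{47}{5}\right) \left(\left(-5\right) 25\right) = \left(14 - \frac{47}{5}\right) \left(-125\right) = \frac{23}{5} \left(-125\right) = -575$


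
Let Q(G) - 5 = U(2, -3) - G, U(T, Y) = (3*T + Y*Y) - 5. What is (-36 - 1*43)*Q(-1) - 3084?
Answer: -4348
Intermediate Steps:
U(T, Y) = -5 + Y**2 + 3*T (U(T, Y) = (3*T + Y**2) - 5 = (Y**2 + 3*T) - 5 = -5 + Y**2 + 3*T)
Q(G) = 15 - G (Q(G) = 5 + ((-5 + (-3)**2 + 3*2) - G) = 5 + ((-5 + 9 + 6) - G) = 5 + (10 - G) = 15 - G)
(-36 - 1*43)*Q(-1) - 3084 = (-36 - 1*43)*(15 - 1*(-1)) - 3084 = (-36 - 43)*(15 + 1) - 3084 = -79*16 - 3084 = -1264 - 3084 = -4348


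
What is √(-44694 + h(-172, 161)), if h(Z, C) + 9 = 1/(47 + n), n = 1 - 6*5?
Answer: I*√1609306/6 ≈ 211.43*I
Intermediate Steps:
n = -29 (n = 1 - 30 = -29)
h(Z, C) = -161/18 (h(Z, C) = -9 + 1/(47 - 29) = -9 + 1/18 = -161/18)
√(-44694 + h(-172, 161)) = √(-44694 - 161/18) = √(-804653/18) = I*√1609306/6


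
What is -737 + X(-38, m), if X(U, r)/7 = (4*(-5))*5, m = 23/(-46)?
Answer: -1437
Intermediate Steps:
m = -½ (m = 23*(-1/46) = -½ ≈ -0.50000)
X(U, r) = -700 (X(U, r) = 7*((4*(-5))*5) = 7*(-20*5) = 7*(-100) = -700)
-737 + X(-38, m) = -737 - 700 = -1437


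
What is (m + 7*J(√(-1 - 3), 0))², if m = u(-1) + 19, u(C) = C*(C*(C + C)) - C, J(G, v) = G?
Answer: 128 + 504*I ≈ 128.0 + 504.0*I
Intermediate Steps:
u(C) = -C + 2*C³ (u(C) = C*(C*(2*C)) - C = C*(2*C²) - C = 2*C³ - C = -C + 2*C³)
m = 18 (m = (-1*(-1) + 2*(-1)³) + 19 = (1 + 2*(-1)) + 19 = (1 - 2) + 19 = -1 + 19 = 18)
(m + 7*J(√(-1 - 3), 0))² = (18 + 7*√(-1 - 3))² = (18 + 7*√(-4))² = (18 + 7*(2*I))² = (18 + 14*I)²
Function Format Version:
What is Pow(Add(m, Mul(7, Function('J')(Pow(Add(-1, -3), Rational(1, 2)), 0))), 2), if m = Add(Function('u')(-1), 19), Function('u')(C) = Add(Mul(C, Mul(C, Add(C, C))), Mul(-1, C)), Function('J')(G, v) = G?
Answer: Add(128, Mul(504, I)) ≈ Add(128.00, Mul(504.00, I))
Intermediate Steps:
Function('u')(C) = Add(Mul(-1, C), Mul(2, Pow(C, 3))) (Function('u')(C) = Add(Mul(C, Mul(C, Mul(2, C))), Mul(-1, C)) = Add(Mul(C, Mul(2, Pow(C, 2))), Mul(-1, C)) = Add(Mul(2, Pow(C, 3)), Mul(-1, C)) = Add(Mul(-1, C), Mul(2, Pow(C, 3))))
m = 18 (m = Add(Add(Mul(-1, -1), Mul(2, Pow(-1, 3))), 19) = Add(Add(1, Mul(2, -1)), 19) = Add(Add(1, -2), 19) = Add(-1, 19) = 18)
Pow(Add(m, Mul(7, Function('J')(Pow(Add(-1, -3), Rational(1, 2)), 0))), 2) = Pow(Add(18, Mul(7, Pow(Add(-1, -3), Rational(1, 2)))), 2) = Pow(Add(18, Mul(7, Pow(-4, Rational(1, 2)))), 2) = Pow(Add(18, Mul(7, Mul(2, I))), 2) = Pow(Add(18, Mul(14, I)), 2)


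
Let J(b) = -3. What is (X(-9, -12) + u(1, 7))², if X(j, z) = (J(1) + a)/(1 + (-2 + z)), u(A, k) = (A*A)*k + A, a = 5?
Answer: 10404/169 ≈ 61.562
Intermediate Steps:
u(A, k) = A + k*A² (u(A, k) = A²*k + A = k*A² + A = A + k*A²)
X(j, z) = 2/(-1 + z) (X(j, z) = (-3 + 5)/(1 + (-2 + z)) = 2/(-1 + z))
(X(-9, -12) + u(1, 7))² = (2/(-1 - 12) + 1*(1 + 1*7))² = (2/(-13) + 1*(1 + 7))² = (2*(-1/13) + 1*8)² = (-2/13 + 8)² = (102/13)² = 10404/169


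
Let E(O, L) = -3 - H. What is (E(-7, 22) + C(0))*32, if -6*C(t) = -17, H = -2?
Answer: 176/3 ≈ 58.667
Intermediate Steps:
E(O, L) = -1 (E(O, L) = -3 - 1*(-2) = -3 + 2 = -1)
C(t) = 17/6 (C(t) = -1/6*(-17) = 17/6)
(E(-7, 22) + C(0))*32 = (-1 + 17/6)*32 = (11/6)*32 = 176/3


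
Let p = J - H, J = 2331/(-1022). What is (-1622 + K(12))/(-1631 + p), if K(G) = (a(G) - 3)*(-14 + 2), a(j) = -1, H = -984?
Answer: 229804/94795 ≈ 2.4242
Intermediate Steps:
J = -333/146 (J = 2331*(-1/1022) = -333/146 ≈ -2.2808)
p = 143331/146 (p = -333/146 - 1*(-984) = -333/146 + 984 = 143331/146 ≈ 981.72)
K(G) = 48 (K(G) = (-1 - 3)*(-14 + 2) = -4*(-12) = 48)
(-1622 + K(12))/(-1631 + p) = (-1622 + 48)/(-1631 + 143331/146) = -1574/(-94795/146) = -1574*(-146/94795) = 229804/94795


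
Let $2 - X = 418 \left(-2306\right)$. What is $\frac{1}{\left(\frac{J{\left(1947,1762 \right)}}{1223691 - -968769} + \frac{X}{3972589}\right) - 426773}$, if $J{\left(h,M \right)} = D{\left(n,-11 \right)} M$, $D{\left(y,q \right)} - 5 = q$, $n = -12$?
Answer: $- \frac{725811873245}{309756737969062744} \approx -2.3432 \cdot 10^{-6}$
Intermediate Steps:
$D{\left(y,q \right)} = 5 + q$
$J{\left(h,M \right)} = - 6 M$ ($J{\left(h,M \right)} = \left(5 - 11\right) M = - 6 M$)
$X = 963910$ ($X = 2 - 418 \left(-2306\right) = 2 - -963908 = 2 + 963908 = 963910$)
$\frac{1}{\left(\frac{J{\left(1947,1762 \right)}}{1223691 - -968769} + \frac{X}{3972589}\right) - 426773} = \frac{1}{\left(\frac{\left(-6\right) 1762}{1223691 - -968769} + \frac{963910}{3972589}\right) - 426773} = \frac{1}{\left(- \frac{10572}{1223691 + 968769} + 963910 \cdot \frac{1}{3972589}\right) - 426773} = \frac{1}{\left(- \frac{10572}{2192460} + \frac{963910}{3972589}\right) - 426773} = \frac{1}{\left(\left(-10572\right) \frac{1}{2192460} + \frac{963910}{3972589}\right) - 426773} = \frac{1}{\left(- \frac{881}{182705} + \frac{963910}{3972589}\right) - 426773} = \frac{1}{\frac{172611325641}{725811873245} - 426773} = \frac{1}{- \frac{309756737969062744}{725811873245}} = - \frac{725811873245}{309756737969062744}$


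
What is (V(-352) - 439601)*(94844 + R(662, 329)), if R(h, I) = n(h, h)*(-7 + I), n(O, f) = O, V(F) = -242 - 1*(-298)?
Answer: -135383376360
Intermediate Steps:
V(F) = 56 (V(F) = -242 + 298 = 56)
R(h, I) = h*(-7 + I)
(V(-352) - 439601)*(94844 + R(662, 329)) = (56 - 439601)*(94844 + 662*(-7 + 329)) = -439545*(94844 + 662*322) = -439545*(94844 + 213164) = -439545*308008 = -135383376360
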